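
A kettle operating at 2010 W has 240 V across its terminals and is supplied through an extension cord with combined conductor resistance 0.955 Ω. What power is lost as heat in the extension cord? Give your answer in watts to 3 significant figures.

The extension cord and load are in series, so the same current flows in both; the loss is I²R_line.
I = P / V = 2010 / 240 = 8.375 A through the extension cord.
P_line = I² R_line = (8.375)² × 0.955 = 66.98 W

67.0 W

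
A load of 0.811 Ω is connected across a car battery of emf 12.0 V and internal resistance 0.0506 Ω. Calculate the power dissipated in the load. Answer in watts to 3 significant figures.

157 W

Load and internal resistance form a series loop — compute the loop current, then the load power via I²R.
I = ε / (r + R) = 12.0 / (0.0506 + 0.811) = 13.93 A
P_load = I² R = (13.93)² × 0.811 = 157.3 W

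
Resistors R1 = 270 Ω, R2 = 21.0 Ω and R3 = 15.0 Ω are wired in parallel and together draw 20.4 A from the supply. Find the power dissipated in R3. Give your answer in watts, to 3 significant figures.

1990 W

Only the total current is stated, so first find the parallel equivalent to get the voltage across the combination.
1/R_eq = 1/270 + 1/21.0 + 1/15.0 ⇒ R_eq = 8.475 Ω
V = I_total × R_eq = 20.40 × 8.475 = 172.9 V
P_R3 = V² / R3 = (172.9)² / 15.0 = 1993 W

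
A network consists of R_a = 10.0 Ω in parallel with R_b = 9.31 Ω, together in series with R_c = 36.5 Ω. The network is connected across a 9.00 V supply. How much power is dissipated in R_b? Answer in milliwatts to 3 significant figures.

118 mW

First find R_p for the parallel pair, then treat R_p + R_c as a series loop.
R_p = (10.0×9.31)/(10.0+9.31) = 4.821 Ω
R_total = R_p + 36.5 = 4.821 + 36.5 = 41.32 Ω
I = V / R_total = 9.00 / 41.32 = 0.2178 A
Voltage across the parallel pair: V_p = I × R_p = 0.2178 × 4.821 = 1.050 V
R_b has V_p across it, so P = V_p²/R_b.
P_R_b = (1.050)² / 9.31 = 0.1184 W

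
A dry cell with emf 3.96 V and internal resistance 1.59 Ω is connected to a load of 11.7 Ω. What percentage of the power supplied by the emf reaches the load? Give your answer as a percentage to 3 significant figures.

88.0 %

η = P_load/(P_load+P_int) = I²R/(I²R+I²r) = R/(R+r) — the I² cancels for series elements.
η = R / (R + r) = 11.7 / (11.7 + 1.59) = 0.8804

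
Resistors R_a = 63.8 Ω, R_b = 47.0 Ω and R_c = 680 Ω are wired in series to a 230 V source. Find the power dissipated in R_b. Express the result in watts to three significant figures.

3.98 W

The current is common to all series resistors; compute it, then apply P = I²R for the target.
R_total = 63.8 + 47.0 + 680 = 790.8 Ω
I = V / R_total = 230 / 790.8 = 0.2908 A
P_R_b = I² × R_b = (0.2908)² × 47.0 = 3.976 W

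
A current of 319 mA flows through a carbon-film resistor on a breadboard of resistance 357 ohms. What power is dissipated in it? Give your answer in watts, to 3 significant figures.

36.3 W

Knowing I and R, the power is just I²R — no need to find V first.
P = (0.3190 A)² × 357 Ω = 36.33 W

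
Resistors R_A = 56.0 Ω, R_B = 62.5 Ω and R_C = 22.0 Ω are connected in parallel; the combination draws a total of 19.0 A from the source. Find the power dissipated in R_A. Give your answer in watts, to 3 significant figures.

1020 W

We need the common branch voltage; get it from I_total × R_eq, then P = V²/R for the branch.
1/R_eq = 1/56.0 + 1/62.5 + 1/22.0 ⇒ R_eq = 12.61 Ω
V = I_total × R_eq = 19.00 × 12.61 = 239.6 V
P_R_A = V² / R_A = (239.6)² / 56.0 = 1025 W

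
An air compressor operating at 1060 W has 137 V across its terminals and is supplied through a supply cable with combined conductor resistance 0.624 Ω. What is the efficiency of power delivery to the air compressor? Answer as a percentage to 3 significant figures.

I = P / V = 1060 / 137 = 7.737 A through the supply cable.
P_line = I² R_line = (7.737)² × 0.624 = 37.36 W
P_source = P_load + P_line = 1060 + 37.36 = 1097 W
η = P_load / P_source = 1060 / 1097 = 0.9660

96.6 %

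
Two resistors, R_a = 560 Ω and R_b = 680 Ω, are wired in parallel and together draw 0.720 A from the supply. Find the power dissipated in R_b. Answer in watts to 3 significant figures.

71.9 W

We need the common branch voltage; get it from I_total × R_eq, then P = V²/R for the branch.
1/R_eq = 1/560 + 1/680 ⇒ R_eq = 307.1 Ω
V = I_total × R_eq = 0.7200 × 307.1 = 221.1 V
P_R_b = V² / R_b = (221.1)² / 680 = 71.90 W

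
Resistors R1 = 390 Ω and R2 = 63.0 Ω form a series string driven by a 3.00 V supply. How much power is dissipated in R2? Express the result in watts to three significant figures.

0.00276 W

Since the resistors are in series they all carry the loop current I = V/R_total; the power in any one is I²R.
R_total = 390 + 63.0 = 453.0 Ω
I = V / R_total = 3.00 / 453.0 = 0.006623 A
P_R2 = I² × R2 = (0.006623)² × 63.0 = 0.002763 W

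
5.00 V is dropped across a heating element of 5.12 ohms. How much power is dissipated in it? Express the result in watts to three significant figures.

Voltage and resistance are given, so P = V²/R is the one-step route.
P = (5.00 V)² / 5.12 Ω = 4.883 W

4.88 W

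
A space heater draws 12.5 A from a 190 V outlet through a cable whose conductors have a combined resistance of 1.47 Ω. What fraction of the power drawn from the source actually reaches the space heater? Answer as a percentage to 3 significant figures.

The cable carries the full 12.5 A.
P_line = I² R_line = (12.50)² × 1.47 = 229.7 W
P_source = V I = 190 × 12.50 = 2375 W; P_load = 2145 W
η = P_load / P_source = 2145 / 2375 = 0.9033

90.3 %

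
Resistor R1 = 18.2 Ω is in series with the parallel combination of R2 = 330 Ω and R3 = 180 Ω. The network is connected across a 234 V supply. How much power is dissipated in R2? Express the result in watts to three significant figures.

Reduce the parallel pair to R_p first; the network is then a simple series string.
R_p = (330×180)/(330+180) = 116.5 Ω
R_total = 18.2 + 116.5 = 134.7 Ω
I = V / R_total = 234 / 134.7 = 1.738 A
Voltage across the parallel pair: V_p = I × R_p = 1.738 × 116.5 = 202.4 V
R2 is across V_p, so use P = V²/R for that branch.
P_R2 = (202.4)² / 330 = 124.1 W

124 W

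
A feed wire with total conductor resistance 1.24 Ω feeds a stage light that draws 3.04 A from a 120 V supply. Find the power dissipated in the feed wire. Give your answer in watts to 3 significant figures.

The feed wire is a series resistance carrying the load current; its dissipation is I²R_line.
The feed wire carries the full 3.04 A.
P_line = I² R_line = (3.040)² × 1.24 = 11.46 W

11.5 W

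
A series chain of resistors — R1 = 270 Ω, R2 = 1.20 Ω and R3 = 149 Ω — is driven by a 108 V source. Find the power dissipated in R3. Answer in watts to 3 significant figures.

9.84 W

Series elements share the same current, so find I first, then use P = I²R.
R_total = 270 + 1.20 + 149 = 420.2 Ω
I = V / R_total = 108 / 420.2 = 0.2570 A
P_R3 = I² × R3 = (0.2570)² × 149 = 9.843 W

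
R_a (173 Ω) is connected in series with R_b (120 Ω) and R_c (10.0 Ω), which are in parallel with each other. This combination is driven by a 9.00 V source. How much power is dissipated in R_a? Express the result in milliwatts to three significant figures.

422 mW

Replace R_b and R_c with their parallel equivalent so the circuit becomes R_a in series with R_p.
R_p = (120×10.0)/(120+10.0) = 9.231 Ω
R_total = 173 + 9.231 = 182.2 Ω
I = V / R_total = 9.00 / 182.2 = 0.04939 A
R_a carries the full series current, so P = I²R.
P_R_a = (0.04939)² × 173 = 0.4220 W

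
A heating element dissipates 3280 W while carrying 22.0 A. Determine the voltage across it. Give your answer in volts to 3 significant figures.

149 V

From P = V I = I²R = V²/R, with the two given quantities we get V = P / I.
V = 3280 / 22.00 = 149.1 V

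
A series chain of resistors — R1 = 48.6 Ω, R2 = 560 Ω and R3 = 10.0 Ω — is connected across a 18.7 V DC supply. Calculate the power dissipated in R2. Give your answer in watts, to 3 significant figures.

Since the resistors are in series they all carry the loop current I = V/R_total; the power in any one is I²R.
R_total = 48.6 + 560 + 10.0 = 618.6 Ω
I = V / R_total = 18.7 / 618.6 = 0.03023 A
P_R2 = I² × R2 = (0.03023)² × 560 = 0.5117 W

0.512 W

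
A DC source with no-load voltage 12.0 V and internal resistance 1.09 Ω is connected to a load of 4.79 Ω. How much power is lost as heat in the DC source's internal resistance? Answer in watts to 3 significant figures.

The source's internal resistance is just another series element carrying I; its dissipation is I²r.
I = ε / (r + R) = 12.0 / (1.09 + 4.79) = 2.041 A
P_int = I² r = (2.041)² × 1.09 = 4.540 W

4.54 W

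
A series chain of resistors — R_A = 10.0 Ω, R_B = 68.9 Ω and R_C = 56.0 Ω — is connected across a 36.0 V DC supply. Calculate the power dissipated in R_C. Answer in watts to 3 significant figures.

Series elements share the same current, so find I first, then use P = I²R.
R_total = 10.0 + 68.9 + 56.0 = 134.9 Ω
I = V / R_total = 36.0 / 134.9 = 0.2669 A
P_R_C = I² × R_C = (0.2669)² × 56.0 = 3.988 W

3.99 W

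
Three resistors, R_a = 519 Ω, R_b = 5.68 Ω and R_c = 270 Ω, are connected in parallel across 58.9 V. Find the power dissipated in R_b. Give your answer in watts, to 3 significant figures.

611 W

Parallel branches share the same voltage; P = V²/R gives the branch power in one step.
P_R_b = V² / R_b = (58.9)² / 5.68 Ω = 610.8 W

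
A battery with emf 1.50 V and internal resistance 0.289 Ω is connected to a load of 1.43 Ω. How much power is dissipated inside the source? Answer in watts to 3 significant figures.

Internal loss is I²r, with I set by the total series resistance r+R.
I = ε / (r + R) = 1.50 / (0.289 + 1.43) = 0.8726 A
P_int = I² r = (0.8726)² × 0.289 = 0.2201 W

0.220 W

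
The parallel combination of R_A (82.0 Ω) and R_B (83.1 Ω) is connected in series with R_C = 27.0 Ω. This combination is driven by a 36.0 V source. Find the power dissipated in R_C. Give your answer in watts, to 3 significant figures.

Collapse the R_A‖R_B pair into one equivalent R_p; then R_p and R_C form a series string.
R_p = (82.0×83.1)/(82.0+83.1) = 41.27 Ω
R_total = R_p + 27.0 = 41.27 + 27.0 = 68.27 Ω
I = V / R_total = 36.0 / 68.27 = 0.5273 A
All the supply current flows through R_C; use P = I²R_C.
P_R_C = (0.5273)² × 27.0 = 7.507 W

7.51 W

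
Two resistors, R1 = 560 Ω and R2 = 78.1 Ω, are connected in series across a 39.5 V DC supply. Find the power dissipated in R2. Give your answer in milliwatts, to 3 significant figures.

Every series element carries the same I. Get I from the total resistance, then P = I² × R2.
R_total = 560 + 78.1 = 638.1 Ω
I = V / R_total = 39.5 / 638.1 = 0.06190 A
P_R2 = I² × R2 = (0.06190)² × 78.1 = 0.2993 W

299 mW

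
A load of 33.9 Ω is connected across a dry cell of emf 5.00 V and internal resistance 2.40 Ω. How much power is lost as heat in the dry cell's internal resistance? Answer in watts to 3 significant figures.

0.0455 W

Internal loss is I²r, with I set by the total series resistance r+R.
I = ε / (r + R) = 5.00 / (2.40 + 33.9) = 0.1377 A
P_int = I² r = (0.1377)² × 2.40 = 0.04553 W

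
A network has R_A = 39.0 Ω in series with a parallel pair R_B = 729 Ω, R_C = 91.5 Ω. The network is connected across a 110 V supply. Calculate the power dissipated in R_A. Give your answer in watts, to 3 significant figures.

Replace R_B and R_C with their parallel equivalent so the circuit becomes R_A in series with R_p.
R_p = (729×91.5)/(729+91.5) = 81.30 Ω
R_total = 39.0 + 81.30 = 120.3 Ω
I = V / R_total = 110 / 120.3 = 0.9144 A
R_A carries the full series current, so P = I²R.
P_R_A = (0.9144)² × 39.0 = 32.61 W

32.6 W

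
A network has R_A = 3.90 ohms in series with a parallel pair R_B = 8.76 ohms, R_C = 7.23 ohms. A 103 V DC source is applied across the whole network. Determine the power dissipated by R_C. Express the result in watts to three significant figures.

373 W

Reduce the parallel pair to R_p first; the network is then a simple series string.
R_p = (8.76×7.23)/(8.76+7.23) = 3.961 Ω
R_total = 3.90 + 3.961 = 7.861 Ω
I = V / R_total = 103 / 7.861 = 13.10 A
Voltage across the parallel pair: V_p = I × R_p = 13.10 × 3.961 = 51.90 V
R_C is across V_p, so use P = V²/R for that branch.
P_R_C = (51.90)² / 7.23 = 372.5 W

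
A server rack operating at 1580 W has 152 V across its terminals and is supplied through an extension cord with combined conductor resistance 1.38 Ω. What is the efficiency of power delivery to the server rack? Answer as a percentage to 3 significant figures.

I = P / V = 1580 / 152 = 10.39 A through the extension cord.
P_line = I² R_line = (10.39)² × 1.38 = 149.1 W
P_source = P_load + P_line = 1580 + 149.1 = 1729 W
η = P_load / P_source = 1580 / 1729 = 0.9138

91.4 %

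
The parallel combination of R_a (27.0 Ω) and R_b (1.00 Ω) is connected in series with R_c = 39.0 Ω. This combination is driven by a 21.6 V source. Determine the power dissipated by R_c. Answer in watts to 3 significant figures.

Combine R_a and R_b into their parallel equivalent first, reducing the network to two series resistors.
R_p = (27.0×1.00)/(27.0+1.00) = 0.9643 Ω
R_total = R_p + 39.0 = 0.9643 + 39.0 = 39.96 Ω
I = V / R_total = 21.6 / 39.96 = 0.5405 A
All the supply current flows through R_c; use P = I²R_c.
P_R_c = (0.5405)² × 39.0 = 11.39 W

11.4 W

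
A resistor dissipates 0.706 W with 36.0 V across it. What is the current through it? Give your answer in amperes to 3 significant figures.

0.0196 A

From P = V I = I²R = V²/R, with the two given quantities we get I = P / V.
I = 0.706 / 36.0 = 0.01961 A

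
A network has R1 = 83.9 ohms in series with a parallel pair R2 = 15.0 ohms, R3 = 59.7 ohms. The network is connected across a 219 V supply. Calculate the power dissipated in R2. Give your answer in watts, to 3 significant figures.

50.0 W

Reduce the parallel pair to R_p first; the network is then a simple series string.
R_p = (15.0×59.7)/(15.0+59.7) = 11.99 Ω
R_total = 83.9 + 11.99 = 95.89 Ω
I = V / R_total = 219 / 95.89 = 2.284 A
Voltage across the parallel pair: V_p = I × R_p = 2.284 × 11.99 = 27.38 V
With V_p across R2, its power is V_p²/R2.
P_R2 = (27.38)² / 15.0 = 49.98 W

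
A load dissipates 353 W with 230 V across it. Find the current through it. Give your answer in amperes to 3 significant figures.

1.53 A

Rearranging the power relation for the two known quantities gives I = P / V.
I = 353 / 230 = 1.535 A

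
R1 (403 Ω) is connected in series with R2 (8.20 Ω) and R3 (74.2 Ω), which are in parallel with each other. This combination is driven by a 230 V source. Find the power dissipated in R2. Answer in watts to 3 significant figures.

2.09 W

Reduce the parallel pair to R_p first; the network is then a simple series string.
R_p = (8.20×74.2)/(8.20+74.2) = 7.384 Ω
R_total = 403 + 7.384 = 410.4 Ω
I = V / R_total = 230 / 410.4 = 0.5605 A
Voltage across the parallel pair: V_p = I × R_p = 0.5605 × 7.384 = 4.138 V
R2 sees V_p directly, so P = V_p² / R2.
P_R2 = (4.138)² / 8.20 = 2.089 W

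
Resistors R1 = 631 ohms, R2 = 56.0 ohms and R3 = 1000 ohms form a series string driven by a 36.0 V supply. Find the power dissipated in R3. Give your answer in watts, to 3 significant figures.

Series elements share the same current, so find I first, then use P = I²R.
R_total = 631 + 56.0 + 1000 = 1687 Ω
I = V / R_total = 36.0 / 1687 = 0.02134 A
P_R3 = I² × R3 = (0.02134)² × 1000 = 0.4554 W

0.455 W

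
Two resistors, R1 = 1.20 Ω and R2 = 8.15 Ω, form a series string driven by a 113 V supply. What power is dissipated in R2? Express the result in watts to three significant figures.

In a series string the same current flows through every resistor — find that current, then P = I²R for the one we want.
R_total = 1.20 + 8.15 = 9.350 Ω
I = V / R_total = 113 / 9.350 = 12.09 A
P_R2 = I² × R2 = (12.09)² × 8.15 = 1190 W

1190 W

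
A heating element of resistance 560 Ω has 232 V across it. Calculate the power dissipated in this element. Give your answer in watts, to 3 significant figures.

96.1 W

V and R are stated; P = V²/R avoids computing the current.
P = (232 V)² / 560 Ω = 96.11 W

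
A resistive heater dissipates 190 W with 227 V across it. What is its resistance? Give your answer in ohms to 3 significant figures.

271 Ω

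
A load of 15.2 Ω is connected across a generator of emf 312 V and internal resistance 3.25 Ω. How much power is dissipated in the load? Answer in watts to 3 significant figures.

4350 W

With r and R in series, I = ε/(r+R); the load dissipates I²R.
I = ε / (r + R) = 312 / (3.25 + 15.2) = 16.91 A
P_load = I² R = (16.91)² × 15.2 = 4347 W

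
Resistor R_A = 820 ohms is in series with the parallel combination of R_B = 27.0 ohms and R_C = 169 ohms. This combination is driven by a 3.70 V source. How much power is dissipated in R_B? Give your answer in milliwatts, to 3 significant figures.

Collapse R_B‖R_C to a single equivalent, reducing the network to two series elements.
R_p = (27.0×169)/(27.0+169) = 23.28 Ω
R_total = 820 + 23.28 = 843.3 Ω
I = V / R_total = 3.70 / 843.3 = 0.004388 A
Voltage across the parallel pair: V_p = I × R_p = 0.004388 × 23.28 = 0.1021 V
R_B sees V_p directly, so P = V_p² / R_B.
P_R_B = (0.1021)² / 27.0 = 0.0003864 W

0.386 mW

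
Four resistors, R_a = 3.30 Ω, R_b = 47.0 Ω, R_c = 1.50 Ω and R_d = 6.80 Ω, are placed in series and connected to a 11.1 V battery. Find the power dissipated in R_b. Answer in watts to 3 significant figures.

The current is common to all series resistors; compute it, then apply P = I²R for the target.
R_total = 3.30 + 47.0 + 1.50 + 6.80 = 58.60 Ω
I = V / R_total = 11.1 / 58.60 = 0.1894 A
P_R_b = I² × R_b = (0.1894)² × 47.0 = 1.686 W

1.69 W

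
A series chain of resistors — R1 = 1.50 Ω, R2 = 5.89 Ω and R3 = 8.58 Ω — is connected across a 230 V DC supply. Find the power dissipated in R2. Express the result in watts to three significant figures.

1220 W

Series elements share the same current, so find I first, then use P = I²R.
R_total = 1.50 + 5.89 + 8.58 = 15.97 Ω
I = V / R_total = 230 / 15.97 = 14.40 A
P_R2 = I² × R2 = (14.40)² × 5.89 = 1222 W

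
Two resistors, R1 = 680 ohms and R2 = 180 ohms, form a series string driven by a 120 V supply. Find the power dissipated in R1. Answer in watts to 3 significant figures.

Every series element carries the same I. Get I from the total resistance, then P = I² × R1.
R_total = 680 + 180 = 860.0 Ω
I = V / R_total = 120 / 860.0 = 0.1395 A
P_R1 = I² × R1 = (0.1395)² × 680 = 13.24 W

13.2 W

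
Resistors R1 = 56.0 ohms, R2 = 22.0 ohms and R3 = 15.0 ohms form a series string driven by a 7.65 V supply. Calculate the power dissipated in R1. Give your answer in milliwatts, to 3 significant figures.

In a series string the same current flows through every resistor — find that current, then P = I²R for the one we want.
R_total = 56.0 + 22.0 + 15.0 = 93.00 Ω
I = V / R_total = 7.65 / 93.00 = 0.08226 A
P_R1 = I² × R1 = (0.08226)² × 56.0 = 0.3789 W

379 mW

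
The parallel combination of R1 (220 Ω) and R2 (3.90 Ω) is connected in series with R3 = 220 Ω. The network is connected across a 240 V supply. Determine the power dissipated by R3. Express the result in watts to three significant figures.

Reduce the parallel combination to a single R_p; the circuit then becomes R_p in series with the remaining resistor.
R_p = (220×3.90)/(220+3.90) = 3.832 Ω
R_total = R_p + 220 = 3.832 + 220 = 223.8 Ω
I = V / R_total = 240 / 223.8 = 1.072 A
R3 is the series element, so its power is I²R.
P_R3 = (1.072)² × 220 = 252.9 W

253 W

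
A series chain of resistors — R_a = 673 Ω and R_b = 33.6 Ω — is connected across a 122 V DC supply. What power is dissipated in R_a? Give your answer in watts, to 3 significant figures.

Series elements share the same current, so find I first, then use P = I²R.
R_total = 673 + 33.6 = 706.6 Ω
I = V / R_total = 122 / 706.6 = 0.1727 A
P_R_a = I² × R_a = (0.1727)² × 673 = 20.06 W

20.1 W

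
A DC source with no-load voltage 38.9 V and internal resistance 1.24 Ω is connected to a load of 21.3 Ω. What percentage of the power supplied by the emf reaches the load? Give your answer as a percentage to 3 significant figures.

The source delivers εI, of which I²R reaches the load and I²r is lost; since I is common, η = R/(R+r).
η = R / (R + r) = 21.3 / (21.3 + 1.24) = 0.9450

94.5 %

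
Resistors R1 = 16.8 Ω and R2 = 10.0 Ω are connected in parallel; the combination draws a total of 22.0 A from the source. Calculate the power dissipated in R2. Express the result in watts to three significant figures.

1900 W

Parallel branches share V, not I — compute V via R_eq, then use V²/R for the target branch.
1/R_eq = 1/16.8 + 1/10.0 ⇒ R_eq = 6.269 Ω
V = I_total × R_eq = 22.00 × 6.269 = 137.9 V
P_R2 = V² / R2 = (137.9)² / 10.0 = 1902 W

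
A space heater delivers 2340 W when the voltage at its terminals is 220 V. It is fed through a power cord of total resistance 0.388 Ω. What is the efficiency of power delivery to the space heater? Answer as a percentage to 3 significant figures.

I = P / V = 2340 / 220 = 10.64 A through the power cord.
P_line = I² R_line = (10.64)² × 0.388 = 43.90 W
P_source = P_load + P_line = 2340 + 43.90 = 2384 W
η = P_load / P_source = 2340 / 2384 = 0.9816

98.2 %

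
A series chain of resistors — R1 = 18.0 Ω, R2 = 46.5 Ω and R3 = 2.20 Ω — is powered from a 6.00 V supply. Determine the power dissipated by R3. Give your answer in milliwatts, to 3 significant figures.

In a series string the same current flows through every resistor — find that current, then P = I²R for the one we want.
R_total = 18.0 + 46.5 + 2.20 = 66.70 Ω
I = V / R_total = 6.00 / 66.70 = 0.08996 A
P_R3 = I² × R3 = (0.08996)² × 2.20 = 0.01780 W

17.8 mW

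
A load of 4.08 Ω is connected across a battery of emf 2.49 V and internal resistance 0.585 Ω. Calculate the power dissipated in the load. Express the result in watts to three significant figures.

1.16 W

The internal resistance and the load are in series, so the same I flows through both; get I from ε/(r+R), then I²R for the load.
I = ε / (r + R) = 2.49 / (0.585 + 4.08) = 0.5338 A
P_load = I² R = (0.5338)² × 4.08 = 1.162 W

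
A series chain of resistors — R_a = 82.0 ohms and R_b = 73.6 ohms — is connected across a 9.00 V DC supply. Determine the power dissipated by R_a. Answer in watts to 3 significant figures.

Since the resistors are in series they all carry the loop current I = V/R_total; the power in any one is I²R.
R_total = 82.0 + 73.6 = 155.6 Ω
I = V / R_total = 9.00 / 155.6 = 0.05784 A
P_R_a = I² × R_a = (0.05784)² × 82.0 = 0.2743 W

0.274 W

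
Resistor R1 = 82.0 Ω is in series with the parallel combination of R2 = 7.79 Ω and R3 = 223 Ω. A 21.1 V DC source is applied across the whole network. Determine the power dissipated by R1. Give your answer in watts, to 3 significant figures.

Reduce the parallel pair to R_p first; the network is then a simple series string.
R_p = (7.79×223)/(7.79+223) = 7.527 Ω
R_total = 82.0 + 7.527 = 89.53 Ω
I = V / R_total = 21.1 / 89.53 = 0.2357 A
R1 is in the main series path, so its power is I²R1.
P_R1 = (0.2357)² × 82.0 = 4.555 W

4.55 W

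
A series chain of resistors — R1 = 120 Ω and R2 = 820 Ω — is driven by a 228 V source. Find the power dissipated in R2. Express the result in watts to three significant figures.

48.2 W

Every series element carries the same I. Get I from the total resistance, then P = I² × R2.
R_total = 120 + 820 = 940.0 Ω
I = V / R_total = 228 / 940.0 = 0.2426 A
P_R2 = I² × R2 = (0.2426)² × 820 = 48.24 W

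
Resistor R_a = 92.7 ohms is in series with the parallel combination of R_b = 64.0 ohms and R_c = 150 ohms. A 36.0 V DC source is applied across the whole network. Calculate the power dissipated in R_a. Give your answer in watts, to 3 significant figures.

6.35 W

Replace R_b and R_c with their parallel equivalent so the circuit becomes R_a in series with R_p.
R_p = (64.0×150)/(64.0+150) = 44.86 Ω
R_total = 92.7 + 44.86 = 137.6 Ω
I = V / R_total = 36.0 / 137.6 = 0.2617 A
R_a carries the full series current, so P = I²R.
P_R_a = (0.2617)² × 92.7 = 6.349 W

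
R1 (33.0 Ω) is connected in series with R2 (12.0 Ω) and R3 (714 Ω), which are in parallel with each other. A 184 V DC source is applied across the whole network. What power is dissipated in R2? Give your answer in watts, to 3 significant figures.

196 W

First combine the parallel branches into one equivalent R_p, then R1 + R_p is a series pair.
R_p = (12.0×714)/(12.0+714) = 11.80 Ω
R_total = 33.0 + 11.80 = 44.80 Ω
I = V / R_total = 184 / 44.80 = 4.107 A
Voltage across the parallel pair: V_p = I × R_p = 4.107 × 11.80 = 48.47 V
R2 is across V_p, so use P = V²/R for that branch.
P_R2 = (48.47)² / 12.0 = 195.8 W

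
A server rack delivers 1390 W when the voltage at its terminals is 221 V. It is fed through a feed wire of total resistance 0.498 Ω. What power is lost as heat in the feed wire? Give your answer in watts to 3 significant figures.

19.7 W

The feed wire and load are in series, so the same current flows in both; the loss is I²R_line.
I = P / V = 1390 / 221 = 6.290 A through the feed wire.
P_line = I² R_line = (6.290)² × 0.498 = 19.70 W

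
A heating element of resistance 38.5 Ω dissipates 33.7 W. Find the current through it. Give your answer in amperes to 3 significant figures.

0.936 A

Inverting the appropriate power form: I = √(P / R).
I = √(33.7 / 38.5) = 0.9356 A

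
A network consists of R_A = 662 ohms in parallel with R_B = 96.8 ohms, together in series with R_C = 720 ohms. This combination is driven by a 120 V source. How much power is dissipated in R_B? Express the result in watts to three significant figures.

1.64 W

Reduce the parallel combination to a single R_p; the circuit then becomes R_p in series with the remaining resistor.
R_p = (662×96.8)/(662+96.8) = 84.45 Ω
R_total = R_p + 720 = 84.45 + 720 = 804.5 Ω
I = V / R_total = 120 / 804.5 = 0.1492 A
Voltage across the parallel pair: V_p = I × R_p = 0.1492 × 84.45 = 12.60 V
Use P = V²/R for R_B with V = V_p.
P_R_B = (12.60)² / 96.8 = 1.639 W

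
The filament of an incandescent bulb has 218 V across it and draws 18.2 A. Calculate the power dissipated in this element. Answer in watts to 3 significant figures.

V and I are known directly — P = V I, no intermediate step needed.
P = 218 V × 18.20 A = 3968 W

3970 W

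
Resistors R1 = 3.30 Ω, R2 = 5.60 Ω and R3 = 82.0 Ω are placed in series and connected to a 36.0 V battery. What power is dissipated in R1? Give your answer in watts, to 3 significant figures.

Every series element carries the same I. Get I from the total resistance, then P = I² × R1.
R_total = 3.30 + 5.60 + 82.0 = 90.90 Ω
I = V / R_total = 36.0 / 90.90 = 0.3960 A
P_R1 = I² × R1 = (0.3960)² × 3.30 = 0.5176 W

0.518 W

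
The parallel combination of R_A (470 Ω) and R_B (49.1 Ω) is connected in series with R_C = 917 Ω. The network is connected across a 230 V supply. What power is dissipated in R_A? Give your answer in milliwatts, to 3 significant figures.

Reduce the parallel combination to a single R_p; the circuit then becomes R_p in series with the remaining resistor.
R_p = (470×49.1)/(470+49.1) = 44.46 Ω
R_total = R_p + 917 = 44.46 + 917 = 961.5 Ω
I = V / R_total = 230 / 961.5 = 0.2392 A
Voltage across the parallel pair: V_p = I × R_p = 0.2392 × 44.46 = 10.63 V
R_A has V_p across it, so P = V_p²/R_A.
P_R_A = (10.63)² / 470 = 0.2406 W

241 mW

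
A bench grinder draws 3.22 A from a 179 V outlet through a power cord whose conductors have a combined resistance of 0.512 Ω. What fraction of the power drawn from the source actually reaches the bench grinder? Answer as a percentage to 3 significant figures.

The power cord carries the full 3.22 A.
P_line = I² R_line = (3.220)² × 0.512 = 5.309 W
P_source = V I = 179 × 3.220 = 576.4 W; P_load = 571.1 W
η = P_load / P_source = 571.1 / 576.4 = 0.9908

99.1 %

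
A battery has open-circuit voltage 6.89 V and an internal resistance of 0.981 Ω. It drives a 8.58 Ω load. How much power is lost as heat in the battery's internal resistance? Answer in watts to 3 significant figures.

The source's internal resistance is just another series element carrying I; its dissipation is I²r.
I = ε / (r + R) = 6.89 / (0.981 + 8.58) = 0.7206 A
P_int = I² r = (0.7206)² × 0.981 = 0.5094 W

0.509 W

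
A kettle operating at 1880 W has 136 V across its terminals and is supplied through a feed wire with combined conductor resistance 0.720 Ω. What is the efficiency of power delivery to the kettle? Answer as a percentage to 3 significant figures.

I = P / V = 1880 / 136 = 13.82 A through the feed wire.
P_line = I² R_line = (13.82)² × 0.720 = 137.6 W
P_source = P_load + P_line = 1880 + 137.6 = 2018 W
η = P_load / P_source = 1880 / 2018 = 0.9318

93.2 %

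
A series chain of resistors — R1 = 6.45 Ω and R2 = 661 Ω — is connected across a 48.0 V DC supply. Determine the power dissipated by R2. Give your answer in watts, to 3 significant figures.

3.42 W

In a series string the same current flows through every resistor — find that current, then P = I²R for the one we want.
R_total = 6.45 + 661 = 667.5 Ω
I = V / R_total = 48.0 / 667.5 = 0.07192 A
P_R2 = I² × R2 = (0.07192)² × 661 = 3.419 W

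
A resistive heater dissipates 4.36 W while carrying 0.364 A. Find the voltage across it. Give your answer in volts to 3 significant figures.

Inverting the appropriate power form: V = P / I.
V = 4.36 / 0.3640 = 11.98 V

12.0 V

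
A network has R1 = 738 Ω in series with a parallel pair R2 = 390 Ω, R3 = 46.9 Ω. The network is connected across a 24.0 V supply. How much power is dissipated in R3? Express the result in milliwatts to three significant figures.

Collapse R2‖R3 to a single equivalent, reducing the network to two series elements.
R_p = (390×46.9)/(390+46.9) = 41.87 Ω
R_total = 738 + 41.87 = 779.9 Ω
I = V / R_total = 24.0 / 779.9 = 0.03077 A
Voltage across the parallel pair: V_p = I × R_p = 0.03077 × 41.87 = 1.288 V
R3 sees V_p directly, so P = V_p² / R3.
P_R3 = (1.288)² / 46.9 = 0.03539 W

35.4 mW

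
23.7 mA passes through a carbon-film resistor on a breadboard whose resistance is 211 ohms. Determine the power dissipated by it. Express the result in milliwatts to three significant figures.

Current and resistance are given, so P = I²R is the direct form.
P = (0.02370 A)² × 211 Ω = 0.1185 W

119 mW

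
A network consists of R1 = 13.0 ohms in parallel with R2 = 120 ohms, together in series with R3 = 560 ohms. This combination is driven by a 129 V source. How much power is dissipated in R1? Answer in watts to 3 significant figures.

Reduce the parallel combination to a single R_p; the circuit then becomes R_p in series with the remaining resistor.
R_p = (13.0×120)/(13.0+120) = 11.73 Ω
R_total = R_p + 560 = 11.73 + 560 = 571.7 Ω
I = V / R_total = 129 / 571.7 = 0.2256 A
Voltage across the parallel pair: V_p = I × R_p = 0.2256 × 11.73 = 2.647 V
R1 has V_p across it, so P = V_p²/R1.
P_R1 = (2.647)² / 13.0 = 0.5388 W

0.539 W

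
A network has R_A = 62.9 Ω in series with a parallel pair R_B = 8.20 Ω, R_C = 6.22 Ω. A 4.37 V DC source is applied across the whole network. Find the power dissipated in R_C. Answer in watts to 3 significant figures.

0.00870 W

Reduce the parallel pair to R_p first; the network is then a simple series string.
R_p = (8.20×6.22)/(8.20+6.22) = 3.537 Ω
R_total = 62.9 + 3.537 = 66.44 Ω
I = V / R_total = 4.37 / 66.44 = 0.06578 A
Voltage across the parallel pair: V_p = I × R_p = 0.06578 × 3.537 = 0.2327 V
With V_p across R_C, its power is V_p²/R_C.
P_R_C = (0.2327)² / 6.22 = 0.008702 W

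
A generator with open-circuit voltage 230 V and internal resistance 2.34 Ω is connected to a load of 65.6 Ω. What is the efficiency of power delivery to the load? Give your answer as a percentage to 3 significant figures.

η = P_load/(P_load+P_int) = I²R/(I²R+I²r) = R/(R+r) — the I² cancels for series elements.
η = R / (R + r) = 65.6 / (65.6 + 2.34) = 0.9656

96.6 %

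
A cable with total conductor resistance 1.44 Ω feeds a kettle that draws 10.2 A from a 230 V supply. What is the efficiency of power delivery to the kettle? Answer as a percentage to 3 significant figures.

The cable carries the full 10.2 A.
P_line = I² R_line = (10.20)² × 1.44 = 149.8 W
P_source = V I = 230 × 10.20 = 2346 W; P_load = 2196 W
η = P_load / P_source = 2196 / 2346 = 0.9361

93.6 %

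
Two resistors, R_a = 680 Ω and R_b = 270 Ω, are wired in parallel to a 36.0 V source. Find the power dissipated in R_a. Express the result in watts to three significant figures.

1.91 W

Every branch has 36.0 V across it, so for R_a the power is simply V²/R.
P_R_a = V² / R_a = (36.0)² / 680 Ω = 1.906 W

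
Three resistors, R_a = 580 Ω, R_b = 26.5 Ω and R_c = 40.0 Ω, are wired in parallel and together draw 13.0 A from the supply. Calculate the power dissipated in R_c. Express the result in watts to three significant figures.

1020 W

Parallel branches share V, not I — compute V via R_eq, then use V²/R for the target branch.
1/R_eq = 1/580 + 1/26.5 + 1/40.0 ⇒ R_eq = 15.51 Ω
V = I_total × R_eq = 13.00 × 15.51 = 201.7 V
P_R_c = V² / R_c = (201.7)² / 40.0 = 1017 W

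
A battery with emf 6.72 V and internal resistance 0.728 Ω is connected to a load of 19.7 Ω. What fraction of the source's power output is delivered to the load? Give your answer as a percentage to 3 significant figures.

96.4 %

η = P_load/(P_load+P_int) = I²R/(I²R+I²r) = R/(R+r) — the I² cancels for series elements.
η = R / (R + r) = 19.7 / (19.7 + 0.728) = 0.9644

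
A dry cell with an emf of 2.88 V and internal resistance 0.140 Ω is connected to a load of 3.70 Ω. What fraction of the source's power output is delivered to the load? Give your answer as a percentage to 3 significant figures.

96.4 %

The source delivers εI, of which I²R reaches the load and I²r is lost; since I is common, η = R/(R+r).
η = R / (R + r) = 3.70 / (3.70 + 0.140) = 0.9635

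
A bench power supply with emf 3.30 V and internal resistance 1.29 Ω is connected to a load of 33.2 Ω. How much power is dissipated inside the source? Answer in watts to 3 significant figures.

0.0118 W

Internal loss is I²r, with I set by the total series resistance r+R.
I = ε / (r + R) = 3.30 / (1.29 + 33.2) = 0.09568 A
P_int = I² r = (0.09568)² × 1.29 = 0.01181 W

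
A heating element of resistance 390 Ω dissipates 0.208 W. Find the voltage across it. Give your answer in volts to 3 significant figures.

9.01 V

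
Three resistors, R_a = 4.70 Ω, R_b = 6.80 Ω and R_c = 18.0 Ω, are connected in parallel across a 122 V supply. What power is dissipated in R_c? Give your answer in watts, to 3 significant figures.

827 W

Each parallel branch sees the full supply voltage, so P = V²/R applies directly to the target branch.
P_R_c = V² / R_c = (122)² / 18.0 Ω = 826.9 W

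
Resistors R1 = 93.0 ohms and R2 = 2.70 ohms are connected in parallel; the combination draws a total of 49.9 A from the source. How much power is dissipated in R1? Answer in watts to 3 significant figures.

Parallel branches share V, not I — compute V via R_eq, then use V²/R for the target branch.
1/R_eq = 1/93.0 + 1/2.70 ⇒ R_eq = 2.624 Ω
V = I_total × R_eq = 49.90 × 2.624 = 130.9 V
P_R1 = V² / R1 = (130.9)² / 93.0 = 184.3 W

184 W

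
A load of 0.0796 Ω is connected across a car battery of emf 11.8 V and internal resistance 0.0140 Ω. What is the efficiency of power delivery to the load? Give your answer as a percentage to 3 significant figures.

The source delivers εI, of which I²R reaches the load and I²r is lost; since I is common, η = R/(R+r).
η = R / (R + r) = 0.0796 / (0.0796 + 0.0140) = 0.8504

85.0 %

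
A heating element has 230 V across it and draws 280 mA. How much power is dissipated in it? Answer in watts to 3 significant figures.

64.4 W

Both the voltage across and the current through the element are known, so P = V I applies directly.
P = 230 V × 0.2800 A = 64.40 W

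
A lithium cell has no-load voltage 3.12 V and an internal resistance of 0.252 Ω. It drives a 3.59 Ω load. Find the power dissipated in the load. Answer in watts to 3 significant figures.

2.37 W

The internal resistance and the load are in series, so the same I flows through both; get I from ε/(r+R), then I²R for the load.
I = ε / (r + R) = 3.12 / (0.252 + 3.59) = 0.8121 A
P_load = I² R = (0.8121)² × 3.59 = 2.367 W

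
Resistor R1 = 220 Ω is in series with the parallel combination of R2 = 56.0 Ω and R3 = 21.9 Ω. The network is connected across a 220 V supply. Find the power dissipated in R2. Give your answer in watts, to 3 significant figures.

3.85 W

Collapse R2‖R3 to a single equivalent, reducing the network to two series elements.
R_p = (56.0×21.9)/(56.0+21.9) = 15.74 Ω
R_total = 220 + 15.74 = 235.7 Ω
I = V / R_total = 220 / 235.7 = 0.9332 A
Voltage across the parallel pair: V_p = I × R_p = 0.9332 × 15.74 = 14.69 V
R2 is across V_p, so use P = V²/R for that branch.
P_R2 = (14.69)² / 56.0 = 3.855 W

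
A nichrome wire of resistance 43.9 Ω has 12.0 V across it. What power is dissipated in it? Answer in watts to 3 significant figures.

3.28 W

We know the drop across the element and its resistance — P = V²/R, one step.
P = (12.0 V)² / 43.9 Ω = 3.280 W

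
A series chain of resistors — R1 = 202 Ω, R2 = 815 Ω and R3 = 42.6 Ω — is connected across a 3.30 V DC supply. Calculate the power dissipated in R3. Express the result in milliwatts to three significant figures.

0.413 mW

Every series element carries the same I. Get I from the total resistance, then P = I² × R3.
R_total = 202 + 815 + 42.6 = 1060 Ω
I = V / R_total = 3.30 / 1060 = 0.003114 A
P_R3 = I² × R3 = (0.003114)² × 42.6 = 0.0004132 W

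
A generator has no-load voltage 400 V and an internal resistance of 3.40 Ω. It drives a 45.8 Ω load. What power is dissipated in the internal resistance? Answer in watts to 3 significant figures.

The source's internal resistance is just another series element carrying I; its dissipation is I²r.
I = ε / (r + R) = 400 / (3.40 + 45.8) = 8.130 A
P_int = I² r = (8.130)² × 3.40 = 224.7 W

225 W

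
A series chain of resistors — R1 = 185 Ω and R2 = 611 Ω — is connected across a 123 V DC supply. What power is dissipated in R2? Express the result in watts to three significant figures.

In a series string the same current flows through every resistor — find that current, then P = I²R for the one we want.
R_total = 185 + 611 = 796.0 Ω
I = V / R_total = 123 / 796.0 = 0.1545 A
P_R2 = I² × R2 = (0.1545)² × 611 = 14.59 W

14.6 W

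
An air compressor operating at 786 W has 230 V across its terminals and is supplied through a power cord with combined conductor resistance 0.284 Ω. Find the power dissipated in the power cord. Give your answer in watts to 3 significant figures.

The power cord and load are in series, so the same current flows in both; the loss is I²R_line.
I = P / V = 786 / 230 = 3.417 A through the power cord.
P_line = I² R_line = (3.417)² × 0.284 = 3.317 W

3.32 W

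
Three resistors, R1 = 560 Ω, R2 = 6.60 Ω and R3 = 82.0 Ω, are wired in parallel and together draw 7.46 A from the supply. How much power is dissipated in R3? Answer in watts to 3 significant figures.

24.8 W

Only the total current is stated, so first find the parallel equivalent to get the voltage across the combination.
1/R_eq = 1/560 + 1/6.60 + 1/82.0 ⇒ R_eq = 6.042 Ω
V = I_total × R_eq = 7.460 × 6.042 = 45.08 V
P_R3 = V² / R3 = (45.08)² / 82.0 = 24.78 W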